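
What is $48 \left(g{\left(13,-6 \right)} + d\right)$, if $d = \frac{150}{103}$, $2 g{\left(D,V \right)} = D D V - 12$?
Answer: $- \frac{2529072}{103} \approx -24554.0$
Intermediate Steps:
$g{\left(D,V \right)} = -6 + \frac{V D^{2}}{2}$ ($g{\left(D,V \right)} = \frac{D D V - 12}{2} = \frac{D^{2} V - 12}{2} = \frac{V D^{2} - 12}{2} = \frac{-12 + V D^{2}}{2} = -6 + \frac{V D^{2}}{2}$)
$d = \frac{150}{103}$ ($d = 150 \cdot \frac{1}{103} = \frac{150}{103} \approx 1.4563$)
$48 \left(g{\left(13,-6 \right)} + d\right) = 48 \left(\left(-6 + \frac{1}{2} \left(-6\right) 13^{2}\right) + \frac{150}{103}\right) = 48 \left(\left(-6 + \frac{1}{2} \left(-6\right) 169\right) + \frac{150}{103}\right) = 48 \left(\left(-6 - 507\right) + \frac{150}{103}\right) = 48 \left(-513 + \frac{150}{103}\right) = 48 \left(- \frac{52689}{103}\right) = - \frac{2529072}{103}$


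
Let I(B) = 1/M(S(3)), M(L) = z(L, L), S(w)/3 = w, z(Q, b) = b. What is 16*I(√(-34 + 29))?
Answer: 16/9 ≈ 1.7778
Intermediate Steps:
S(w) = 3*w
M(L) = L
I(B) = ⅑ (I(B) = 1/(3*3) = 1/9 = ⅑)
16*I(√(-34 + 29)) = 16*(⅑) = 16/9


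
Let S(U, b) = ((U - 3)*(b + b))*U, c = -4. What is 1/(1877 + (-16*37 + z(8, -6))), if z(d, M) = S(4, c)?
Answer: 1/1253 ≈ 0.00079808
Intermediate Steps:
S(U, b) = 2*U*b*(-3 + U) (S(U, b) = ((-3 + U)*(2*b))*U = (2*b*(-3 + U))*U = 2*U*b*(-3 + U))
z(d, M) = -32 (z(d, M) = 2*4*(-4)*(-3 + 4) = 2*4*(-4)*1 = -32)
1/(1877 + (-16*37 + z(8, -6))) = 1/(1877 + (-16*37 - 32)) = 1/(1877 + (-592 - 32)) = 1/(1877 - 624) = 1/1253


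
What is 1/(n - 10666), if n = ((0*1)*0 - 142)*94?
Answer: -1/24014 ≈ -4.1642e-5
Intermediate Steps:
n = -13348 (n = (0*0 - 142)*94 = (0 - 142)*94 = -142*94 = -13348)
1/(n - 10666) = 1/(-13348 - 10666) = 1/(-24014) = -1/24014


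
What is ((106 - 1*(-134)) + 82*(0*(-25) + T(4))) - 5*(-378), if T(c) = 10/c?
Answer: 2335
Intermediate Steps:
((106 - 1*(-134)) + 82*(0*(-25) + T(4))) - 5*(-378) = ((106 - 1*(-134)) + 82*(0*(-25) + 10/4)) - 5*(-378) = ((106 + 134) + 82*(0 + 10*(1/4))) - 1*(-1890) = (240 + 82*(0 + 5/2)) + 1890 = (240 + 82*(5/2)) + 1890 = (240 + 205) + 1890 = 445 + 1890 = 2335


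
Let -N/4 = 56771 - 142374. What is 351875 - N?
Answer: 9463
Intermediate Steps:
N = 342412 (N = -4*(56771 - 142374) = -4*(-85603) = 342412)
351875 - N = 351875 - 1*342412 = 351875 - 342412 = 9463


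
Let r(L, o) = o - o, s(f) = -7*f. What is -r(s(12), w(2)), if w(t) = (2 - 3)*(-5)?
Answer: 0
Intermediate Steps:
w(t) = 5 (w(t) = -1*(-5) = 5)
r(L, o) = 0
-r(s(12), w(2)) = -1*0 = 0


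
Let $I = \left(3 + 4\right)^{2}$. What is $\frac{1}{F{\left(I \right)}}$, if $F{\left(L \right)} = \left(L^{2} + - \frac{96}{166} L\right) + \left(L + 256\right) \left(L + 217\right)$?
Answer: $\frac{83}{6930721} \approx 1.1976 \cdot 10^{-5}$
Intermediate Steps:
$I = 49$ ($I = 7^{2} = 49$)
$F{\left(L \right)} = L^{2} - \frac{48 L}{83} + \left(217 + L\right) \left(256 + L\right)$ ($F{\left(L \right)} = \left(L^{2} + - \frac{96}{166} L\right) + \left(256 + L\right) \left(217 + L\right) = \left(L^{2} + \left(-1\right) \frac{48}{83} L\right) + \left(217 + L\right) \left(256 + L\right) = \left(L^{2} - \frac{48 L}{83}\right) + \left(217 + L\right) \left(256 + L\right) = L^{2} - \frac{48 L}{83} + \left(217 + L\right) \left(256 + L\right)$)
$\frac{1}{F{\left(I \right)}} = \frac{1}{55552 + 2 \cdot 49^{2} + \frac{39211}{83} \cdot 49} = \frac{1}{55552 + 2 \cdot 2401 + \frac{1921339}{83}} = \frac{1}{55552 + 4802 + \frac{1921339}{83}} = \frac{1}{\frac{6930721}{83}} = \frac{83}{6930721}$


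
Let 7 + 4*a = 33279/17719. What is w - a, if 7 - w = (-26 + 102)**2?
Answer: -204396445/35438 ≈ -5767.7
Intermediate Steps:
w = -5769 (w = 7 - (-26 + 102)**2 = 7 - 1*76**2 = 7 - 1*5776 = 7 - 5776 = -5769)
a = -45377/35438 (a = -7/4 + (33279/17719)/4 = -7/4 + (33279*(1/17719))/4 = -7/4 + (1/4)*(33279/17719) = -7/4 + 33279/70876 = -45377/35438 ≈ -1.2805)
w - a = -5769 - 1*(-45377/35438) = -5769 + 45377/35438 = -204396445/35438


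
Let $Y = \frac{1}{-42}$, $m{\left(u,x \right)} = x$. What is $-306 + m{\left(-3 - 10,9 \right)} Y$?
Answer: $- \frac{4287}{14} \approx -306.21$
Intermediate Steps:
$Y = - \frac{1}{42} \approx -0.02381$
$-306 + m{\left(-3 - 10,9 \right)} Y = -306 + 9 \left(- \frac{1}{42}\right) = -306 - \frac{3}{14} = - \frac{4287}{14}$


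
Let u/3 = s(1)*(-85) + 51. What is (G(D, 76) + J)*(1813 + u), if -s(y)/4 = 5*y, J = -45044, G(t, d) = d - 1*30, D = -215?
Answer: -317955868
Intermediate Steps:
G(t, d) = -30 + d (G(t, d) = d - 30 = -30 + d)
s(y) = -20*y
u = 5253 (u = 3*(-20*1*(-85) + 51) = 3*(-20*(-85) + 51) = 3*(1700 + 51) = 3*1751 = 5253)
(G(D, 76) + J)*(1813 + u) = ((-30 + 76) - 45044)*(1813 + 5253) = (46 - 45044)*7066 = -44998*7066 = -317955868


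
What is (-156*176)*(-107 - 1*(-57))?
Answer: 1372800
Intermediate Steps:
(-156*176)*(-107 - 1*(-57)) = -27456*(-107 + 57) = -27456*(-50) = 1372800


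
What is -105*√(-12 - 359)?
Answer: -105*I*√371 ≈ -2022.4*I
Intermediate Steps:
-105*√(-12 - 359) = -105*I*√371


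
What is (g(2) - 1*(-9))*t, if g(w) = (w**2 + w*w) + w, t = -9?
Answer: -171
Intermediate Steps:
g(w) = w + 2*w**2 (g(w) = (w**2 + w**2) + w = 2*w**2 + w = w + 2*w**2)
(g(2) - 1*(-9))*t = (2*(1 + 2*2) - 1*(-9))*(-9) = (2*(1 + 4) + 9)*(-9) = (2*5 + 9)*(-9) = (10 + 9)*(-9) = 19*(-9) = -171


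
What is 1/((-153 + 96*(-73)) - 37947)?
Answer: -1/45108 ≈ -2.2169e-5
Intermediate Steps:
1/((-153 + 96*(-73)) - 37947) = 1/((-153 - 7008) - 37947) = 1/(-7161 - 37947) = 1/(-45108) = -1/45108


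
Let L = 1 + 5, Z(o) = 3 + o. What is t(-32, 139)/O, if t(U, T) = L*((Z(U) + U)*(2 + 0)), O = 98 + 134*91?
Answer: -183/3073 ≈ -0.059551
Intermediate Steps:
O = 12292 (O = 98 + 12194 = 12292)
L = 6
t(U, T) = 36 + 24*U (t(U, T) = 6*(((3 + U) + U)*(2 + 0)) = 6*((3 + 2*U)*2) = 6*(6 + 4*U) = 36 + 24*U)
t(-32, 139)/O = (36 + 24*(-32))/12292 = (36 - 768)*(1/12292) = -732*1/12292 = -183/3073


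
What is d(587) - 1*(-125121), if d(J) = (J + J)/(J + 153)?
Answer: 46295357/370 ≈ 1.2512e+5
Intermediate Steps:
d(J) = 2*J/(153 + J) (d(J) = (2*J)/(153 + J) = 2*J/(153 + J))
d(587) - 1*(-125121) = 2*587/(153 + 587) - 1*(-125121) = 2*587/740 + 125121 = 2*587*(1/740) + 125121 = 587/370 + 125121 = 46295357/370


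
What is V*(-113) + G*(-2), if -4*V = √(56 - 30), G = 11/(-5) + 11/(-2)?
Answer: 77/5 + 113*√26/4 ≈ 159.45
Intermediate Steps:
G = -77/10 (G = 11*(-⅕) + 11*(-½) = -11/5 - 11/2 = -77/10 ≈ -7.7000)
V = -√26/4 (V = -√(56 - 30)/4 = -√26/4 ≈ -1.2748)
V*(-113) + G*(-2) = -√26/4*(-113) - 77/10*(-2) = 113*√26/4 + 77/5 = 77/5 + 113*√26/4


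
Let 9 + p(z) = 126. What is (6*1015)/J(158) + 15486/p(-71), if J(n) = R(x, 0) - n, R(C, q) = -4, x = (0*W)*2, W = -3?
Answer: 33263/351 ≈ 94.766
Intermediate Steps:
x = 0 (x = (0*(-3))*2 = 0*2 = 0)
p(z) = 117 (p(z) = -9 + 126 = 117)
J(n) = -4 - n
(6*1015)/J(158) + 15486/p(-71) = (6*1015)/(-4 - 1*158) + 15486/117 = 6090/(-4 - 158) + 15486*(1/117) = 6090/(-162) + 5162/39 = 6090*(-1/162) + 5162/39 = -1015/27 + 5162/39 = 33263/351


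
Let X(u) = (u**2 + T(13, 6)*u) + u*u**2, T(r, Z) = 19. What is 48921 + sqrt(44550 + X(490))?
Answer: 48921 + 4*sqrt(7371435) ≈ 59781.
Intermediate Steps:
X(u) = u**2 + u**3 + 19*u (X(u) = (u**2 + 19*u) + u*u**2 = (u**2 + 19*u) + u**3 = u**2 + u**3 + 19*u)
48921 + sqrt(44550 + X(490)) = 48921 + sqrt(44550 + 490*(19 + 490 + 490**2)) = 48921 + sqrt(44550 + 490*(19 + 490 + 240100)) = 48921 + sqrt(44550 + 490*240609) = 48921 + sqrt(44550 + 117898410) = 48921 + sqrt(117942960) = 48921 + 4*sqrt(7371435)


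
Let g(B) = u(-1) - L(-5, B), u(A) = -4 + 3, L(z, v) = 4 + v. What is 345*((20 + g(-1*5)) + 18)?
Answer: 13110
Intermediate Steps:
u(A) = -1
g(B) = -5 - B (g(B) = -1 - (4 + B) = -1 + (-4 - B) = -5 - B)
345*((20 + g(-1*5)) + 18) = 345*((20 + (-5 - (-1)*5)) + 18) = 345*((20 + (-5 - 1*(-5))) + 18) = 345*((20 + (-5 + 5)) + 18) = 345*((20 + 0) + 18) = 345*(20 + 18) = 345*38 = 13110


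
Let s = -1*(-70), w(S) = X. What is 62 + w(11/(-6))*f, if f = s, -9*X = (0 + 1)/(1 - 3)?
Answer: 593/9 ≈ 65.889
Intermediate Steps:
X = 1/18 (X = -(0 + 1)/(9*(1 - 3)) = -1/(9*(-2)) = -(-1)/(9*2) = -⅑*(-½) = 1/18 ≈ 0.055556)
w(S) = 1/18
s = 70
f = 70
62 + w(11/(-6))*f = 62 + (1/18)*70 = 62 + 35/9 = 593/9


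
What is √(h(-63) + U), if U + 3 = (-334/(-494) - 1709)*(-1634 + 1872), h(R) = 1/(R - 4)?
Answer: I*√111350943908230/16549 ≈ 637.64*I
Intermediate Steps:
h(R) = 1/(-4 + R)
U = -100426269/247 (U = -3 + (-334/(-494) - 1709)*(-1634 + 1872) = -3 + (-334*(-1/494) - 1709)*238 = -3 + (167/247 - 1709)*238 = -3 - 421956/247*238 = -3 - 100425528/247 = -100426269/247 ≈ -4.0658e+5)
√(h(-63) + U) = √(1/(-4 - 63) - 100426269/247) = √(1/(-67) - 100426269/247) = √(-1/67 - 100426269/247) = √(-6728560270/16549) = I*√111350943908230/16549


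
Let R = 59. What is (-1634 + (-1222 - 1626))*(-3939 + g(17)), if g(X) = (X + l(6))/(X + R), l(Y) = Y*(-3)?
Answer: 670876965/38 ≈ 1.7655e+7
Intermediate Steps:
l(Y) = -3*Y
g(X) = (-18 + X)/(59 + X) (g(X) = (X - 3*6)/(X + 59) = (X - 18)/(59 + X) = (-18 + X)/(59 + X))
(-1634 + (-1222 - 1626))*(-3939 + g(17)) = (-1634 + (-1222 - 1626))*(-3939 + (-18 + 17)/(59 + 17)) = (-1634 - 2848)*(-3939 - 1/76) = -4482*(-3939 + (1/76)*(-1)) = -4482*(-3939 - 1/76) = -4482*(-299365/76) = 670876965/38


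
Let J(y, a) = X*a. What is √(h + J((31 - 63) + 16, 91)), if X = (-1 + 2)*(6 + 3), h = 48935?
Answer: √49754 ≈ 223.06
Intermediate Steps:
X = 9 (X = 1*9 = 9)
J(y, a) = 9*a
√(h + J((31 - 63) + 16, 91)) = √(48935 + 9*91) = √(48935 + 819) = √49754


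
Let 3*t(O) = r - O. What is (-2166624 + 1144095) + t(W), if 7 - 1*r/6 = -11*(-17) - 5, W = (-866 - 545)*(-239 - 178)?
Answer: -1219008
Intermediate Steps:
W = 588387 (W = -1411*(-417) = 588387)
r = -1050 (r = 42 - 6*(-11*(-17) - 5) = 42 - 6*(187 - 5) = 42 - 6*182 = 42 - 1092 = -1050)
t(O) = -350 - O/3 (t(O) = (-1050 - O)/3 = -350 - O/3)
(-2166624 + 1144095) + t(W) = (-2166624 + 1144095) + (-350 - 1/3*588387) = -1022529 + (-350 - 196129) = -1022529 - 196479 = -1219008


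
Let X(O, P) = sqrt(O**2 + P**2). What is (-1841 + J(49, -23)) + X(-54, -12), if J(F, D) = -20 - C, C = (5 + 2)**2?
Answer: -1910 + 6*sqrt(85) ≈ -1854.7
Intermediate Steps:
C = 49 (C = 7**2 = 49)
J(F, D) = -69 (J(F, D) = -20 - 1*49 = -20 - 49 = -69)
(-1841 + J(49, -23)) + X(-54, -12) = (-1841 - 69) + sqrt((-54)**2 + (-12)**2) = -1910 + sqrt(2916 + 144) = -1910 + sqrt(3060) = -1910 + 6*sqrt(85)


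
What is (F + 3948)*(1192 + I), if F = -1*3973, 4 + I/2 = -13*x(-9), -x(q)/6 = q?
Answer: 5500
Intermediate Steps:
x(q) = -6*q
I = -1412 (I = -8 + 2*(-(-78)*(-9)) = -8 + 2*(-13*54) = -8 + 2*(-702) = -8 - 1404 = -1412)
F = -3973
(F + 3948)*(1192 + I) = (-3973 + 3948)*(1192 - 1412) = -25*(-220) = 5500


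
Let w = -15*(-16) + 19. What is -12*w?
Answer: -3108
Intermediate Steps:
w = 259 (w = 240 + 19 = 259)
-12*w = -12*259 = -3108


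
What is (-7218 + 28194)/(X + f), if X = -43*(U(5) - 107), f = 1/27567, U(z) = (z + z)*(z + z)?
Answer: 144561348/2074417 ≈ 69.688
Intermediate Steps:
U(z) = 4*z² (U(z) = (2*z)*(2*z) = 4*z²)
f = 1/27567 ≈ 3.6275e-5
X = 301 (X = -43*(4*5² - 107) = -43*(4*25 - 107) = -43*(100 - 107) = -43*(-7) = 301)
(-7218 + 28194)/(X + f) = (-7218 + 28194)/(301 + 1/27567) = 20976/(8297668/27567) = 20976*(27567/8297668) = 144561348/2074417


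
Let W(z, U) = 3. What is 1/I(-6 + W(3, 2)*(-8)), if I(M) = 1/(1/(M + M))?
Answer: -1/60 ≈ -0.016667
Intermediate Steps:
I(M) = 2*M (I(M) = 1/(1/(2*M)) = 2*M)
1/I(-6 + W(3, 2)*(-8)) = 1/(2*(-6 + 3*(-8))) = 1/(2*(-6 - 24)) = 1/(2*(-30)) = 1/(-60) = -1/60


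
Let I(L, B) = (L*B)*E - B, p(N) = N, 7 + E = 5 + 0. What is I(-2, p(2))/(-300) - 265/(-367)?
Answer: 12883/18350 ≈ 0.70207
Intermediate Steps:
E = -2 (E = -7 + (5 + 0) = -7 + 5 = -2)
I(L, B) = -B - 2*B*L (I(L, B) = (L*B)*(-2) - B = (B*L)*(-2) - B = -2*B*L - B = -B - 2*B*L)
I(-2, p(2))/(-300) - 265/(-367) = -1*2*(1 + 2*(-2))/(-300) - 265/(-367) = -1*2*(1 - 4)*(-1/300) - 265*(-1/367) = -1*2*(-3)*(-1/300) + 265/367 = 6*(-1/300) + 265/367 = -1/50 + 265/367 = 12883/18350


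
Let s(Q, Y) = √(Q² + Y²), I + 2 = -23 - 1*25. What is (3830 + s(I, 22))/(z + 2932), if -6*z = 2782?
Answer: 2298/1481 + 6*√746/7405 ≈ 1.5738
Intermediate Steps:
z = -1391/3 (z = -⅙*2782 = -1391/3 ≈ -463.67)
I = -50 (I = -2 + (-23 - 1*25) = -2 + (-23 - 25) = -2 - 48 = -50)
(3830 + s(I, 22))/(z + 2932) = (3830 + √((-50)² + 22²))/(-1391/3 + 2932) = (3830 + √(2500 + 484))/(7405/3) = (3830 + √2984)*(3/7405) = (3830 + 2*√746)*(3/7405) = 2298/1481 + 6*√746/7405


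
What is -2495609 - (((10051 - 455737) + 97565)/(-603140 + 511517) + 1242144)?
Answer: -342464491240/91623 ≈ -3.7378e+6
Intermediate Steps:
-2495609 - (((10051 - 455737) + 97565)/(-603140 + 511517) + 1242144) = -2495609 - ((-445686 + 97565)/(-91623) + 1242144) = -2495609 - (-348121*(-1/91623) + 1242144) = -2495609 - (348121/91623 + 1242144) = -2495609 - 1*113809307833/91623 = -2495609 - 113809307833/91623 = -342464491240/91623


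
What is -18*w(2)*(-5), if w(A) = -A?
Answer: -180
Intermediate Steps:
-18*w(2)*(-5) = -(-18)*2*(-5) = -18*(-2)*(-5) = 36*(-5) = -180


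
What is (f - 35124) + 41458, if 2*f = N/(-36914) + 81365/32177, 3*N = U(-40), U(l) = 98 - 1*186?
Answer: 22574736022759/3563345334 ≈ 6335.3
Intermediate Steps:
U(l) = -88 (U(l) = 98 - 186 = -88)
N = -88/3 (N = (⅓)*(-88) = -88/3 ≈ -29.333)
f = 4506677203/3563345334 (f = (-88/3/(-36914) + 81365/32177)/2 = (-88/3*(-1/36914) + 81365*(1/32177))/2 = (44/55371 + 81365/32177)/2 = (½)*(4506677203/1781672667) = 4506677203/3563345334 ≈ 1.2647)
(f - 35124) + 41458 = (4506677203/3563345334 - 35124) + 41458 = -125154434834213/3563345334 + 41458 = 22574736022759/3563345334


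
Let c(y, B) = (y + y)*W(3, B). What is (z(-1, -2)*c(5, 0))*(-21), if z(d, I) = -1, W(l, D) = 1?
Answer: 210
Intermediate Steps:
c(y, B) = 2*y (c(y, B) = (y + y)*1 = (2*y)*1 = 2*y)
(z(-1, -2)*c(5, 0))*(-21) = -2*5*(-21) = -1*10*(-21) = -10*(-21) = 210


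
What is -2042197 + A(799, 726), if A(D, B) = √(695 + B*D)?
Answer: -2042197 + √580769 ≈ -2.0414e+6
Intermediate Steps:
-2042197 + A(799, 726) = -2042197 + √(695 + 726*799) = -2042197 + √(695 + 580074) = -2042197 + √580769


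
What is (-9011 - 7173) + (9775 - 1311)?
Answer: -7720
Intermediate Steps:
(-9011 - 7173) + (9775 - 1311) = -16184 + 8464 = -7720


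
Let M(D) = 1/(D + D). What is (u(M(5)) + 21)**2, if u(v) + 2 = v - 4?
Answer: 22801/100 ≈ 228.01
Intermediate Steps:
M(D) = 1/(2*D)
u(v) = -6 + v (u(v) = -2 + (v - 4) = -2 + (-4 + v) = -6 + v)
(u(M(5)) + 21)**2 = ((-6 + (1/2)/5) + 21)**2 = ((-6 + (1/2)*(1/5)) + 21)**2 = ((-6 + 1/10) + 21)**2 = (-59/10 + 21)**2 = (151/10)**2 = 22801/100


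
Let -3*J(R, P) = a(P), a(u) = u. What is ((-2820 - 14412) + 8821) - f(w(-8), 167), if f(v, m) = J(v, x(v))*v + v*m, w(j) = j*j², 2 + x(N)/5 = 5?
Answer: 74533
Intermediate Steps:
x(N) = 15 (x(N) = -10 + 5*5 = -10 + 25 = 15)
J(R, P) = -P/3
w(j) = j³
f(v, m) = -5*v + m*v (f(v, m) = (-⅓*15)*v + v*m = -5*v + m*v)
((-2820 - 14412) + 8821) - f(w(-8), 167) = ((-2820 - 14412) + 8821) - (-8)³*(-5 + 167) = (-17232 + 8821) - (-512)*162 = -8411 - 1*(-82944) = -8411 + 82944 = 74533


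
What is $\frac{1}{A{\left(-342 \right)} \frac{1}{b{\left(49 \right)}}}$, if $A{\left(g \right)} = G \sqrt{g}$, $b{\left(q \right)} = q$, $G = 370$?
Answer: $- \frac{49 i \sqrt{38}}{42180} \approx - 0.0071611 i$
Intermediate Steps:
$A{\left(g \right)} = 370 \sqrt{g}$
$\frac{1}{A{\left(-342 \right)} \frac{1}{b{\left(49 \right)}}} = \frac{1}{370 \sqrt{-342} \cdot \frac{1}{49}} = \frac{1}{370 \cdot 3 i \sqrt{38} \cdot \frac{1}{49}} = \frac{1}{1110 i \sqrt{38} \cdot \frac{1}{49}} = \frac{1}{\frac{1110}{49} i \sqrt{38}} = - \frac{49 i \sqrt{38}}{42180}$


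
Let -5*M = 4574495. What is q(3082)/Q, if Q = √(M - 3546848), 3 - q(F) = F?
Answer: 3079*I*√4461747/4461747 ≈ 1.4577*I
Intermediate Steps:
M = -914899 (M = -⅕*4574495 = -914899)
q(F) = 3 - F
Q = I*√4461747 (Q = √(-914899 - 3546848) = √(-4461747) = I*√4461747 ≈ 2112.3*I)
q(3082)/Q = (3 - 1*3082)/((I*√4461747)) = (3 - 3082)*(-I*√4461747/4461747) = -(-3079)*I*√4461747/4461747 = 3079*I*√4461747/4461747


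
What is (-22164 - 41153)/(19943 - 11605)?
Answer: -63317/8338 ≈ -7.5938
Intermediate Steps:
(-22164 - 41153)/(19943 - 11605) = -63317/8338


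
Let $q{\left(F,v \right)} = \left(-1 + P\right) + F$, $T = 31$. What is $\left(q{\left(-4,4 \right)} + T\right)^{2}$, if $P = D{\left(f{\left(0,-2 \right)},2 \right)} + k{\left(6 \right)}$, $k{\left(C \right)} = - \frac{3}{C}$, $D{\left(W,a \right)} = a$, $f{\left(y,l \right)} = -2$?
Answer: $\frac{3025}{4} \approx 756.25$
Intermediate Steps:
$P = \frac{3}{2}$ ($P = 2 - \frac{3}{6} = 2 - \frac{1}{2} = \frac{3}{2} \approx 1.5$)
$q{\left(F,v \right)} = \frac{1}{2} + F$ ($q{\left(F,v \right)} = \left(-1 + \frac{3}{2}\right) + F = \frac{1}{2} + F$)
$\left(q{\left(-4,4 \right)} + T\right)^{2} = \left(\left(\frac{1}{2} - 4\right) + 31\right)^{2} = \left(- \frac{7}{2} + 31\right)^{2} = \left(\frac{55}{2}\right)^{2} = \frac{3025}{4}$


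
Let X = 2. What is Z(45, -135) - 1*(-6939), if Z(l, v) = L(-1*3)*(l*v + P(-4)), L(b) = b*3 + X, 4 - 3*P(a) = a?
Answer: 148336/3 ≈ 49445.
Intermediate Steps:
P(a) = 4/3 - a/3
L(b) = 2 + 3*b (L(b) = b*3 + 2 = 3*b + 2 = 2 + 3*b)
Z(l, v) = -56/3 - 7*l*v (Z(l, v) = (2 + 3*(-1*3))*(l*v + (4/3 - ⅓*(-4))) = (2 + 3*(-3))*(l*v + (4/3 + 4/3)) = (2 - 9)*(l*v + 8/3) = -7*(8/3 + l*v) = -56/3 - 7*l*v)
Z(45, -135) - 1*(-6939) = (-56/3 - 7*45*(-135)) - 1*(-6939) = (-56/3 + 42525) + 6939 = 127519/3 + 6939 = 148336/3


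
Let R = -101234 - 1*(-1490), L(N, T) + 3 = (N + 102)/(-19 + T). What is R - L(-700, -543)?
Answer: -28027520/281 ≈ -99742.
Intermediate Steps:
L(N, T) = -3 + (102 + N)/(-19 + T) (L(N, T) = -3 + (N + 102)/(-19 + T) = -3 + (102 + N)/(-19 + T))
R = -99744 (R = -101234 + 1490 = -99744)
R - L(-700, -543) = -99744 - (159 - 700 - 3*(-543))/(-19 - 543) = -99744 - (159 - 700 + 1629)/(-562) = -99744 - (-1)*1088/562 = -99744 - 1*(-544/281) = -99744 + 544/281 = -28027520/281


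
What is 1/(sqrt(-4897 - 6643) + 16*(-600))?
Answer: -480/4608577 - I*sqrt(2885)/46085770 ≈ -0.00010415 - 1.1655e-6*I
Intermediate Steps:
1/(sqrt(-4897 - 6643) + 16*(-600)) = 1/(sqrt(-11540) - 9600) = 1/(2*I*sqrt(2885) - 9600) = 1/(-9600 + 2*I*sqrt(2885))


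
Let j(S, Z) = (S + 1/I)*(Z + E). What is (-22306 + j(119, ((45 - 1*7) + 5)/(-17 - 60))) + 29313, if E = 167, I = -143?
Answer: 295231133/11011 ≈ 26812.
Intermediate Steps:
j(S, Z) = (167 + Z)*(-1/143 + S) (j(S, Z) = (S + 1/(-143))*(Z + 167) = (S - 1/143)*(167 + Z) = (-1/143 + S)*(167 + Z) = (167 + Z)*(-1/143 + S))
(-22306 + j(119, ((45 - 1*7) + 5)/(-17 - 60))) + 29313 = (-22306 + (-167/143 - ((45 - 1*7) + 5)/(143*(-17 - 60)) + 119*(167 + ((45 - 1*7) + 5)/(-17 - 60)))) + 29313 = (-22306 + (-167/143 - ((45 - 7) + 5)/(143*(-77)) + 119*(167 + ((45 - 7) + 5)/(-77)))) + 29313 = (-22306 + (-167/143 - (38 + 5)*(-1)/(143*77) + 119*(167 + (38 + 5)*(-1/77)))) + 29313 = (-22306 + (-167/143 - 43*(-1)/(143*77) + 119*(167 + 43*(-1/77)))) + 29313 = (-22306 + (-167/143 - 1/143*(-43/77) + 119*(167 - 43/77))) + 29313 = (-22306 + (-167/143 + 43/11011 + 119*(12816/77))) + 29313 = (-22306 + (-167/143 + 43/11011 + 217872/11)) + 29313 = (-22306 + 218077056/11011) + 29313 = -27534310/11011 + 29313 = 295231133/11011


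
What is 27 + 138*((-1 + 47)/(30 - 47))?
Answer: -5889/17 ≈ -346.41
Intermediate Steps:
27 + 138*((-1 + 47)/(30 - 47)) = 27 + 138*(46/(-17)) = 27 + 138*(46*(-1/17)) = 27 + 138*(-46/17) = 27 - 6348/17 = -5889/17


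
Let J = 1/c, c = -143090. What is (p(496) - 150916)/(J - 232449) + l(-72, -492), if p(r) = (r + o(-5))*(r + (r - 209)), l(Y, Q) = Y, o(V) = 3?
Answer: -2429114298682/33261127411 ≈ -73.032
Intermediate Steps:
J = -1/143090 (J = 1/(-143090) = -1/143090 ≈ -6.9886e-6)
p(r) = (-209 + 2*r)*(3 + r) (p(r) = (r + 3)*(r + (r - 209)) = (3 + r)*(r + (-209 + r)) = (3 + r)*(-209 + 2*r) = (-209 + 2*r)*(3 + r))
(p(496) - 150916)/(J - 232449) + l(-72, -492) = ((-627 - 203*496 + 2*496**2) - 150916)/(-1/143090 - 232449) - 72 = ((-627 - 100688 + 2*246016) - 150916)/(-33261127411/143090) - 72 = ((-627 - 100688 + 492032) - 150916)*(-143090/33261127411) - 72 = (390717 - 150916)*(-143090/33261127411) - 72 = 239801*(-143090/33261127411) - 72 = -34313125090/33261127411 - 72 = -2429114298682/33261127411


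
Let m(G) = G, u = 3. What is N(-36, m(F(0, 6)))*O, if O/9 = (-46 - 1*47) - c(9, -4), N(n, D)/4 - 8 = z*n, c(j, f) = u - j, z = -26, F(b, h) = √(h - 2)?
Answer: -2956608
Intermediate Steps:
F(b, h) = √(-2 + h)
c(j, f) = 3 - j
N(n, D) = 32 - 104*n (N(n, D) = 32 + 4*(-26*n) = 32 - 104*n)
O = -783 (O = 9*((-46 - 1*47) - (3 - 1*9)) = 9*((-46 - 47) - (3 - 9)) = 9*(-93 - 1*(-6)) = 9*(-93 + 6) = 9*(-87) = -783)
N(-36, m(F(0, 6)))*O = (32 - 104*(-36))*(-783) = (32 + 3744)*(-783) = 3776*(-783) = -2956608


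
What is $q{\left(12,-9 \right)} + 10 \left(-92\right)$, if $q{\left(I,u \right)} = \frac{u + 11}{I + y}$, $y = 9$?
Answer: $- \frac{19318}{21} \approx -919.9$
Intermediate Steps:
$q{\left(I,u \right)} = \frac{11 + u}{9 + I}$ ($q{\left(I,u \right)} = \frac{u + 11}{I + 9} = \frac{11 + u}{9 + I}$)
$q{\left(12,-9 \right)} + 10 \left(-92\right) = \frac{11 - 9}{9 + 12} + 10 \left(-92\right) = \frac{1}{21} \cdot 2 - 920 = \frac{2}{21} - 920 = - \frac{19318}{21}$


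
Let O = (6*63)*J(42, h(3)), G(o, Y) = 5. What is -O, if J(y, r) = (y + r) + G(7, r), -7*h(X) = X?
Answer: -17604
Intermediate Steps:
h(X) = -X/7
J(y, r) = 5 + r + y (J(y, r) = (y + r) + 5 = (r + y) + 5 = 5 + r + y)
O = 17604 (O = (6*63)*(5 - ⅐*3 + 42) = 378*(5 - 3/7 + 42) = 378*(326/7) = 17604)
-O = -1*17604 = -17604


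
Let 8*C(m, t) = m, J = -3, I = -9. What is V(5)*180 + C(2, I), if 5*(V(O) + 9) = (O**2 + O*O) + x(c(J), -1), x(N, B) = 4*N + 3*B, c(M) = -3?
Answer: -1439/4 ≈ -359.75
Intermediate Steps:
x(N, B) = 3*B + 4*N
C(m, t) = m/8
V(O) = -12 + 2*O**2/5 (V(O) = -9 + ((O**2 + O*O) + (3*(-1) + 4*(-3)))/5 = -9 + ((O**2 + O**2) + (-3 - 12))/5 = -9 + (2*O**2 - 15)/5 = -9 + (-15 + 2*O**2)/5 = -9 + (-3 + 2*O**2/5) = -12 + 2*O**2/5)
V(5)*180 + C(2, I) = (-12 + (2/5)*5**2)*180 + (1/8)*2 = (-12 + (2/5)*25)*180 + 1/4 = (-12 + 10)*180 + 1/4 = -2*180 + 1/4 = -360 + 1/4 = -1439/4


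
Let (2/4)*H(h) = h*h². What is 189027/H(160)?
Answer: 189027/8192000 ≈ 0.023075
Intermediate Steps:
H(h) = 2*h³ (H(h) = 2*(h*h²) = 2*h³)
189027/H(160) = 189027/((2*160³)) = 189027/((2*4096000)) = 189027/8192000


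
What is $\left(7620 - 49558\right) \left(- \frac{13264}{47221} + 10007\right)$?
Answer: $- \frac{19816849194454}{47221} \approx -4.1966 \cdot 10^{8}$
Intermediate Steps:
$\left(7620 - 49558\right) \left(- \frac{13264}{47221} + 10007\right) = - 41938 \left(\left(-13264\right) \frac{1}{47221} + 10007\right) = - 41938 \left(- \frac{13264}{47221} + 10007\right) = \left(-41938\right) \frac{472527283}{47221} = - \frac{19816849194454}{47221}$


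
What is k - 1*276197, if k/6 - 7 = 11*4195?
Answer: 715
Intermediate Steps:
k = 276912 (k = 42 + 6*(11*4195) = 42 + 6*46145 = 42 + 276870 = 276912)
k - 1*276197 = 276912 - 1*276197 = 276912 - 276197 = 715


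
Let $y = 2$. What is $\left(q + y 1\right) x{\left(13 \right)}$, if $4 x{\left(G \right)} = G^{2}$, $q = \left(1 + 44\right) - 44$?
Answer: $\frac{507}{4} \approx 126.75$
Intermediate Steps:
$q = 1$ ($q = 45 - 44 = 1$)
$x{\left(G \right)} = \frac{G^{2}}{4}$
$\left(q + y 1\right) x{\left(13 \right)} = \left(1 + 2 \cdot 1\right) \frac{13^{2}}{4} = \left(1 + 2\right) \frac{1}{4} \cdot 169 = 3 \cdot \frac{169}{4} = \frac{507}{4}$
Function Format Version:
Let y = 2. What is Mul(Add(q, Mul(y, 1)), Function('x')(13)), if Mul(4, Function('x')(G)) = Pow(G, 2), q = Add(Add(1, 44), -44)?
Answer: Rational(507, 4) ≈ 126.75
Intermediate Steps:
q = 1 (q = Add(45, -44) = 1)
Function('x')(G) = Mul(Rational(1, 4), Pow(G, 2))
Mul(Add(q, Mul(y, 1)), Function('x')(13)) = Mul(Add(1, Mul(2, 1)), Mul(Rational(1, 4), Pow(13, 2))) = Mul(Add(1, 2), Mul(Rational(1, 4), 169)) = Mul(3, Rational(169, 4)) = Rational(507, 4)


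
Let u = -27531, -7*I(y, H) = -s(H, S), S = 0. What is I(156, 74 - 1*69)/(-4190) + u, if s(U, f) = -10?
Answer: -80748422/2933 ≈ -27531.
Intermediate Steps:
I(y, H) = -10/7 (I(y, H) = -(-1)*(-10)/7 = -⅐*10 = -10/7)
I(156, 74 - 1*69)/(-4190) + u = -10/7/(-4190) - 27531 = -10/7*(-1/4190) - 27531 = 1/2933 - 27531 = -80748422/2933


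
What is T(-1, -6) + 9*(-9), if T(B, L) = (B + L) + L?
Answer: -94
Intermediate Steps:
T(B, L) = B + 2*L
T(-1, -6) + 9*(-9) = (-1 + 2*(-6)) + 9*(-9) = (-1 - 12) - 81 = -13 - 81 = -94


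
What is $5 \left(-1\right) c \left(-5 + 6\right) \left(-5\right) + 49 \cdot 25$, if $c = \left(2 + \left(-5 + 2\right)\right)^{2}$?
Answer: $1250$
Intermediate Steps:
$c = 1$ ($c = \left(2 - 3\right)^{2} = \left(-1\right)^{2} = 1$)
$5 \left(-1\right) c \left(-5 + 6\right) \left(-5\right) + 49 \cdot 25 = 5 \left(-1\right) 1 \left(-5 + 6\right) \left(-5\right) + 49 \cdot 25 = \left(-5\right) 1 \cdot 1 \left(-5\right) + 1225 = \left(-5\right) \left(-5\right) + 1225 = 25 + 1225 = 1250$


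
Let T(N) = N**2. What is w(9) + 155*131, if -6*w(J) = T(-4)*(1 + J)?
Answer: 60835/3 ≈ 20278.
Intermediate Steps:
w(J) = -8/3 - 8*J/3 (w(J) = -(-4)**2*(1 + J)/6 = -8*(1 + J)/3 = -(16 + 16*J)/6 = -8/3 - 8*J/3)
w(9) + 155*131 = (-8/3 - 8/3*9) + 155*131 = (-8/3 - 24) + 20305 = -80/3 + 20305 = 60835/3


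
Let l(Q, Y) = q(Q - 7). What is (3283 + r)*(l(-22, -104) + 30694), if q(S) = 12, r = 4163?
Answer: 228636876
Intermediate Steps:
l(Q, Y) = 12
(3283 + r)*(l(-22, -104) + 30694) = (3283 + 4163)*(12 + 30694) = 7446*30706 = 228636876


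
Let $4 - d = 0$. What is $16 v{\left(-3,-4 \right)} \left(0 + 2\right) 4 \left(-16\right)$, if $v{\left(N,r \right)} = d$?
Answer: $-8192$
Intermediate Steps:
$d = 4$ ($d = 4 - 0 = 4 + 0 = 4$)
$v{\left(N,r \right)} = 4$
$16 v{\left(-3,-4 \right)} \left(0 + 2\right) 4 \left(-16\right) = 16 \cdot 4 \left(0 + 2\right) 4 \left(-16\right) = 64 \cdot 2 \cdot 4 \left(-16\right) = 64 \cdot 8 \left(-16\right) = 512 \left(-16\right) = -8192$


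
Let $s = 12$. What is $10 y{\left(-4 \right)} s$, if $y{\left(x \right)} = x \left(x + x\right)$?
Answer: $3840$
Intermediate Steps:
$y{\left(x \right)} = 2 x^{2}$ ($y{\left(x \right)} = x 2 x = 2 x^{2}$)
$10 y{\left(-4 \right)} s = 10 \cdot 2 \left(-4\right)^{2} \cdot 12 = 10 \cdot 2 \cdot 16 \cdot 12 = 10 \cdot 32 \cdot 12 = 320 \cdot 12 = 3840$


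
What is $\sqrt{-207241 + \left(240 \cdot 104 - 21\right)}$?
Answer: $i \sqrt{182302} \approx 426.97 i$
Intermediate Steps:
$\sqrt{-207241 + \left(240 \cdot 104 - 21\right)} = \sqrt{-207241 + \left(24960 - 21\right)} = \sqrt{-207241 + 24939} = \sqrt{-182302} = i \sqrt{182302}$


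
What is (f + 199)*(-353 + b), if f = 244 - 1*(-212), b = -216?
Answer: -372695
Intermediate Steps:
f = 456 (f = 244 + 212 = 456)
(f + 199)*(-353 + b) = (456 + 199)*(-353 - 216) = 655*(-569) = -372695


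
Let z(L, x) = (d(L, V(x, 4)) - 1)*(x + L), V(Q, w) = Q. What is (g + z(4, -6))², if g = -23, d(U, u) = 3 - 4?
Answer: 361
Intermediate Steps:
d(U, u) = -1
z(L, x) = -2*L - 2*x (z(L, x) = (-1 - 1)*(x + L) = -2*(L + x) = -2*L - 2*x)
(g + z(4, -6))² = (-23 + (-2*4 - 2*(-6)))² = (-23 + (-8 + 12))² = (-23 + 4)² = (-19)² = 361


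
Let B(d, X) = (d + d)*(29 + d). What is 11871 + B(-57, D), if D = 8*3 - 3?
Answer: 15063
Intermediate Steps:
D = 21 (D = 24 - 3 = 21)
B(d, X) = 2*d*(29 + d) (B(d, X) = (2*d)*(29 + d) = 2*d*(29 + d))
11871 + B(-57, D) = 11871 + 2*(-57)*(29 - 57) = 11871 + 2*(-57)*(-28) = 11871 + 3192 = 15063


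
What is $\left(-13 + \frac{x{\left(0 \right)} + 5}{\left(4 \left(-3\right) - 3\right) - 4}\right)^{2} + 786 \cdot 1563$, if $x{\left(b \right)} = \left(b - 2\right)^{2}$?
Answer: $\frac{443560534}{361} \approx 1.2287 \cdot 10^{6}$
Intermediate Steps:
$x{\left(b \right)} = \left(-2 + b\right)^{2}$
$\left(-13 + \frac{x{\left(0 \right)} + 5}{\left(4 \left(-3\right) - 3\right) - 4}\right)^{2} + 786 \cdot 1563 = \left(-13 + \frac{\left(-2 + 0\right)^{2} + 5}{\left(4 \left(-3\right) - 3\right) - 4}\right)^{2} + 786 \cdot 1563 = \left(-13 + \frac{\left(-2\right)^{2} + 5}{\left(-12 - 3\right) - 4}\right)^{2} + 1228518 = \left(-13 + \frac{4 + 5}{-15 - 4}\right)^{2} + 1228518 = \left(-13 + \frac{9}{-19}\right)^{2} + 1228518 = \left(-13 + 9 \left(- \frac{1}{19}\right)\right)^{2} + 1228518 = \left(-13 - \frac{9}{19}\right)^{2} + 1228518 = \left(- \frac{256}{19}\right)^{2} + 1228518 = \frac{65536}{361} + 1228518 = \frac{443560534}{361}$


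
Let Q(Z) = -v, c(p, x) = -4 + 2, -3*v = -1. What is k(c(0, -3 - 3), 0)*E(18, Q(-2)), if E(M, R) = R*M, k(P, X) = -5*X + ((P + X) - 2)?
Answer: 24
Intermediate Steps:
v = ⅓ (v = -⅓*(-1) = ⅓ ≈ 0.33333)
c(p, x) = -2
k(P, X) = -2 + P - 4*X (k(P, X) = -5*X + (-2 + P + X) = -2 + P - 4*X)
Q(Z) = -⅓ (Q(Z) = -1*⅓ = -⅓)
E(M, R) = M*R
k(c(0, -3 - 3), 0)*E(18, Q(-2)) = (-2 - 2 - 4*0)*(18*(-⅓)) = (-2 - 2 + 0)*(-6) = -4*(-6) = 24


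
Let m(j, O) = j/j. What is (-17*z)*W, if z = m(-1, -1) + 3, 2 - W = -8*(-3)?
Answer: 1496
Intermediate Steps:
W = -22 (W = 2 - (-8)*(-3) = 2 - 1*24 = 2 - 24 = -22)
m(j, O) = 1
z = 4 (z = 1 + 3 = 4)
(-17*z)*W = -17*4*(-22) = -68*(-22) = 1496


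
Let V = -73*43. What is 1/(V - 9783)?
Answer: -1/12922 ≈ -7.7387e-5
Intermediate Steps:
V = -3139
1/(V - 9783) = 1/(-3139 - 9783) = 1/(-12922) = -1/12922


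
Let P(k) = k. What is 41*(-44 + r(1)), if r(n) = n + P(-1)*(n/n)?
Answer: -1804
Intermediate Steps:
r(n) = -1 + n (r(n) = n - n/n = n - 1*1 = n - 1 = -1 + n)
41*(-44 + r(1)) = 41*(-44 + (-1 + 1)) = 41*(-44 + 0) = 41*(-44) = -1804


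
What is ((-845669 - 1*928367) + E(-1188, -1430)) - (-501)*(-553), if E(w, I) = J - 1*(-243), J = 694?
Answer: -2050152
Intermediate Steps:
E(w, I) = 937 (E(w, I) = 694 - 1*(-243) = 694 + 243 = 937)
((-845669 - 1*928367) + E(-1188, -1430)) - (-501)*(-553) = ((-845669 - 1*928367) + 937) - (-501)*(-553) = ((-845669 - 928367) + 937) - 1*277053 = (-1774036 + 937) - 277053 = -1773099 - 277053 = -2050152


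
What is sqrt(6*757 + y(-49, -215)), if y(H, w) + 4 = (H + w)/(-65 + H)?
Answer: sqrt(1639054)/19 ≈ 67.382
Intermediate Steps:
y(H, w) = -4 + (H + w)/(-65 + H)
sqrt(6*757 + y(-49, -215)) = sqrt(6*757 + (260 - 215 - 3*(-49))/(-65 - 49)) = sqrt(4542 + (260 - 215 + 147)/(-114)) = sqrt(4542 - 1/114*192) = sqrt(4542 - 32/19) = sqrt(86266/19) = sqrt(1639054)/19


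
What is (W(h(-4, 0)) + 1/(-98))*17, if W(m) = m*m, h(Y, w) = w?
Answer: -17/98 ≈ -0.17347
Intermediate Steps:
W(m) = m²
(W(h(-4, 0)) + 1/(-98))*17 = (0² + 1/(-98))*17 = (0 - 1/98)*17 = -1/98*17 = -17/98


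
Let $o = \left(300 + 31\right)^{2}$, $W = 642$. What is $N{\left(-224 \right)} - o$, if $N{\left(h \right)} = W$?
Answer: $-108919$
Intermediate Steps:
$o = 109561$ ($o = 331^{2} = 109561$)
$N{\left(h \right)} = 642$
$N{\left(-224 \right)} - o = 642 - 109561 = -108919$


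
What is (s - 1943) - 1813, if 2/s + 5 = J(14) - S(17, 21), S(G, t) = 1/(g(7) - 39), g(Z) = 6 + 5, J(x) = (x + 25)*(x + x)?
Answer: -114321316/30437 ≈ -3756.0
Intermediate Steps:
J(x) = 2*x*(25 + x) (J(x) = (25 + x)*(2*x) = 2*x*(25 + x))
g(Z) = 11
S(G, t) = -1/28 (S(G, t) = 1/(11 - 39) = 1/(-28) = -1/28)
s = 56/30437 (s = 2/(-5 + (2*14*(25 + 14) - 1*(-1/28))) = 2/(-5 + (2*14*39 + 1/28)) = 2/(-5 + (1092 + 1/28)) = 2/(-5 + 30577/28) = 2/(30437/28) = 2*(28/30437) = 56/30437 ≈ 0.0018399)
(s - 1943) - 1813 = (56/30437 - 1943) - 1813 = -59139035/30437 - 1813 = -114321316/30437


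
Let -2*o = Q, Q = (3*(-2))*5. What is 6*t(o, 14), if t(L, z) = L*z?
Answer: 1260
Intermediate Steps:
Q = -30 (Q = -6*5 = -30)
o = 15 (o = -½*(-30) = 15)
6*t(o, 14) = 6*(15*14) = 6*210 = 1260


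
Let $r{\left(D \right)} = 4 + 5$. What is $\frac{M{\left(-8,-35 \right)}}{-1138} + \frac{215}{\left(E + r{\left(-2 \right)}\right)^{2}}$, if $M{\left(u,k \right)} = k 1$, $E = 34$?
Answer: $\frac{7195}{48934} \approx 0.14703$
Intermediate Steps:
$r{\left(D \right)} = 9$
$M{\left(u,k \right)} = k$
$\frac{M{\left(-8,-35 \right)}}{-1138} + \frac{215}{\left(E + r{\left(-2 \right)}\right)^{2}} = - \frac{35}{-1138} + \frac{215}{\left(34 + 9\right)^{2}} = \left(-35\right) \left(- \frac{1}{1138}\right) + \frac{215}{43^{2}} = \frac{35}{1138} + \frac{215}{1849} = \frac{35}{1138} + 215 \cdot \frac{1}{1849} = \frac{35}{1138} + \frac{5}{43} = \frac{7195}{48934}$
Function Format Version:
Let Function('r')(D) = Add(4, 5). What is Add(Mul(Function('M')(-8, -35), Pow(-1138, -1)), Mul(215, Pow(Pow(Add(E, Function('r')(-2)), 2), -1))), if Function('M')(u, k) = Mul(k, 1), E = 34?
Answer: Rational(7195, 48934) ≈ 0.14703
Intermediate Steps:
Function('r')(D) = 9
Function('M')(u, k) = k
Add(Mul(Function('M')(-8, -35), Pow(-1138, -1)), Mul(215, Pow(Pow(Add(E, Function('r')(-2)), 2), -1))) = Add(Mul(-35, Pow(-1138, -1)), Mul(215, Pow(Pow(Add(34, 9), 2), -1))) = Add(Mul(-35, Rational(-1, 1138)), Mul(215, Pow(Pow(43, 2), -1))) = Add(Rational(35, 1138), Mul(215, Pow(1849, -1))) = Add(Rational(35, 1138), Mul(215, Rational(1, 1849))) = Add(Rational(35, 1138), Rational(5, 43)) = Rational(7195, 48934)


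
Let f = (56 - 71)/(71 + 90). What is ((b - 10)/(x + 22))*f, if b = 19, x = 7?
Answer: -135/4669 ≈ -0.028914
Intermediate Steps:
f = -15/161 ≈ -0.093168
((b - 10)/(x + 22))*f = ((19 - 10)/(7 + 22))*(-15/161) = (9/29)*(-15/161) = -135/4669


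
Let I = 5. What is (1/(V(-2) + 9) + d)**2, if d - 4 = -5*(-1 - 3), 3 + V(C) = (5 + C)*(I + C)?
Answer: 130321/225 ≈ 579.20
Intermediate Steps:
V(C) = -3 + (5 + C)**2 (V(C) = -3 + (5 + C)*(5 + C) = -3 + (5 + C)**2)
d = 24 (d = 4 - 5*(-1 - 3) = 4 - 5*(-4) = 4 + 20 = 24)
(1/(V(-2) + 9) + d)**2 = (1/((22 + (-2)**2 + 10*(-2)) + 9) + 24)**2 = (1/((22 + 4 - 20) + 9) + 24)**2 = (1/(6 + 9) + 24)**2 = (1/15 + 24)**2 = (361/15)**2 = 130321/225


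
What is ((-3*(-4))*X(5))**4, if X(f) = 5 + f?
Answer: 207360000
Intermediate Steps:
((-3*(-4))*X(5))**4 = ((-3*(-4))*(5 + 5))**4 = (12*10)**4 = 120**4 = 207360000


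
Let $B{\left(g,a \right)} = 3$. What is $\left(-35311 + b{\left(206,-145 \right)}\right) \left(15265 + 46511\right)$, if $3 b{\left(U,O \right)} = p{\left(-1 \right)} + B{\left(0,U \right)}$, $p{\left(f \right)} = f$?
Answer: $-2181331152$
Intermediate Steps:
$b{\left(U,O \right)} = \frac{2}{3}$ ($b{\left(U,O \right)} = \frac{-1 + 3}{3} = \frac{1}{3} \cdot 2 = \frac{2}{3}$)
$\left(-35311 + b{\left(206,-145 \right)}\right) \left(15265 + 46511\right) = \left(-35311 + \frac{2}{3}\right) \left(15265 + 46511\right) = \left(- \frac{105931}{3}\right) 61776 = -2181331152$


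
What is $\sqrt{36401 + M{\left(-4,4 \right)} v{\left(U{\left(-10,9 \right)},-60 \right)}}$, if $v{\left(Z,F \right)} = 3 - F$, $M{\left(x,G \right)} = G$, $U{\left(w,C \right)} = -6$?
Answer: $\sqrt{36653} \approx 191.45$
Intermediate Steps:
$\sqrt{36401 + M{\left(-4,4 \right)} v{\left(U{\left(-10,9 \right)},-60 \right)}} = \sqrt{36401 + 4 \left(3 - -60\right)} = \sqrt{36401 + 4 \left(3 + 60\right)} = \sqrt{36401 + 4 \cdot 63} = \sqrt{36401 + 252} = \sqrt{36653}$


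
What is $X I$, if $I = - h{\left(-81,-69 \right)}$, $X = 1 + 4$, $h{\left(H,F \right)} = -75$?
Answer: $375$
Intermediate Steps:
$X = 5$
$I = 75$ ($I = \left(-1\right) \left(-75\right) = 75$)
$X I = 5 \cdot 75 = 375$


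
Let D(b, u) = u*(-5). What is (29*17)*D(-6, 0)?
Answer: 0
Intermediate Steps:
D(b, u) = -5*u
(29*17)*D(-6, 0) = (29*17)*(-5*0) = 493*0 = 0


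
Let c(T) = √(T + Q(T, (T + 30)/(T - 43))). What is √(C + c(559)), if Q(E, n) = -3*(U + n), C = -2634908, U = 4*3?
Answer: √(-19487779568 + 86*√3842781)/86 ≈ 1623.2*I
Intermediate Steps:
U = 12
Q(E, n) = -36 - 3*n (Q(E, n) = -3*(12 + n) = -36 - 3*n)
c(T) = √(-36 + T - 3*(30 + T)/(-43 + T)) (c(T) = √(T + (-36 - 3*(T + 30)/(T - 43))) = √(T + (-36 - 3*(30 + T)/(-43 + T))) = √(-36 + T - 3*(30 + T)/(-43 + T)))
√(C + c(559)) = √(-2634908 + √((1458 + 559² - 82*559)/(-43 + 559))) = √(-2634908 + √((1458 + 312481 - 45838)/516)) = √(-2634908 + √((1/516)*268101)) = √(-2634908 + √(89367/172)) = √(-2634908 + √3842781/86)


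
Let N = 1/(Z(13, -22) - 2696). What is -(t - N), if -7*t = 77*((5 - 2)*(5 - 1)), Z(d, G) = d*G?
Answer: 393623/2982 ≈ 132.00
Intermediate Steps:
Z(d, G) = G*d
N = -1/2982 (N = 1/(-22*13 - 2696) = 1/(-286 - 2696) = 1/(-2982) = -1/2982 ≈ -0.00033535)
t = -132 (t = -11*(5 - 2)*(5 - 1) = -11*3*4 = -11*12 = -⅐*924 = -132)
-(t - N) = -(-132 - 1*(-1/2982)) = -(-132 + 1/2982) = -1*(-393623/2982) = 393623/2982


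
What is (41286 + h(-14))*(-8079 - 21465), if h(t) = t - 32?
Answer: -1218394560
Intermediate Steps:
h(t) = -32 + t
(41286 + h(-14))*(-8079 - 21465) = (41286 + (-32 - 14))*(-8079 - 21465) = (41286 - 46)*(-29544) = 41240*(-29544) = -1218394560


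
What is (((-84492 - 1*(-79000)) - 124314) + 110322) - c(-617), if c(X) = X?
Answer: -18867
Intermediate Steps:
(((-84492 - 1*(-79000)) - 124314) + 110322) - c(-617) = (((-84492 - 1*(-79000)) - 124314) + 110322) - 1*(-617) = (((-84492 + 79000) - 124314) + 110322) + 617 = ((-5492 - 124314) + 110322) + 617 = (-129806 + 110322) + 617 = -19484 + 617 = -18867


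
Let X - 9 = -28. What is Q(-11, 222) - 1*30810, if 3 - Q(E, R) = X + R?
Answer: -31010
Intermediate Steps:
X = -19 (X = 9 - 28 = -19)
Q(E, R) = 22 - R (Q(E, R) = 3 - (-19 + R) = 3 + (19 - R) = 22 - R)
Q(-11, 222) - 1*30810 = (22 - 1*222) - 1*30810 = (22 - 222) - 30810 = -200 - 30810 = -31010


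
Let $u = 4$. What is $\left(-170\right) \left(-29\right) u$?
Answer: $19720$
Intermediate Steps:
$\left(-170\right) \left(-29\right) u = \left(-170\right) \left(-29\right) 4 = 4930 \cdot 4 = 19720$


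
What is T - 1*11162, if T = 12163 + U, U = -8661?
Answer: -7660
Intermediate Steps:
T = 3502 (T = 12163 - 8661 = 3502)
T - 1*11162 = 3502 - 1*11162 = 3502 - 11162 = -7660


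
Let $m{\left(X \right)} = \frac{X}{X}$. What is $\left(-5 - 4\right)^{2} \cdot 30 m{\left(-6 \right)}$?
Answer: $2430$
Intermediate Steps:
$m{\left(X \right)} = 1$
$\left(-5 - 4\right)^{2} \cdot 30 m{\left(-6 \right)} = \left(-5 - 4\right)^{2} \cdot 30 \cdot 1 = \left(-9\right)^{2} \cdot 30 \cdot 1 = 81 \cdot 30 \cdot 1 = 2430 \cdot 1 = 2430$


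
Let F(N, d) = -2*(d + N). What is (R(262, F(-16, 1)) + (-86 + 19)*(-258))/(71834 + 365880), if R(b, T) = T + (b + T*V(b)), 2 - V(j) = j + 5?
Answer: 4814/218857 ≈ 0.021996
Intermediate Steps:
V(j) = -3 - j (V(j) = 2 - (j + 5) = 2 - (5 + j) = 2 + (-5 - j) = -3 - j)
F(N, d) = -2*N - 2*d (F(N, d) = -2*(N + d) = -2*N - 2*d)
R(b, T) = T + b + T*(-3 - b) (R(b, T) = T + (b + T*(-3 - b)) = T + b + T*(-3 - b))
(R(262, F(-16, 1)) + (-86 + 19)*(-258))/(71834 + 365880) = (((-2*(-16) - 2*1) + 262 - (-2*(-16) - 2*1)*(3 + 262)) + (-86 + 19)*(-258))/(71834 + 365880) = (((32 - 2) + 262 - 1*(32 - 2)*265) - 67*(-258))/437714 = ((30 + 262 - 1*30*265) + 17286)*(1/437714) = ((30 + 262 - 7950) + 17286)*(1/437714) = (-7658 + 17286)*(1/437714) = 9628*(1/437714) = 4814/218857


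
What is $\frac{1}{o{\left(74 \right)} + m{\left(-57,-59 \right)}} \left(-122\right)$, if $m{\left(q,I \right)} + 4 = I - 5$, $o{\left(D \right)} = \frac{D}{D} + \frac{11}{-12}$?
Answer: $\frac{1464}{815} \approx 1.7963$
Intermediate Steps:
$o{\left(D \right)} = \frac{1}{12}$ ($o{\left(D \right)} = 1 + 11 \left(- \frac{1}{12}\right) = 1 - \frac{11}{12} = \frac{1}{12}$)
$m{\left(q,I \right)} = -9 + I$ ($m{\left(q,I \right)} = -4 + \left(I - 5\right) = -4 + \left(-5 + I\right) = -9 + I$)
$\frac{1}{o{\left(74 \right)} + m{\left(-57,-59 \right)}} \left(-122\right) = \frac{1}{\frac{1}{12} - 68} \left(-122\right) = \frac{1}{- \frac{815}{12}} \left(-122\right) = \left(- \frac{12}{815}\right) \left(-122\right) = \frac{1464}{815}$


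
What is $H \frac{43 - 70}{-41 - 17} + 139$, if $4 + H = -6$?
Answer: $\frac{3896}{29} \approx 134.34$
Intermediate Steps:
$H = -10$ ($H = -4 - 6 = -10$)
$H \frac{43 - 70}{-41 - 17} + 139 = - 10 \frac{43 - 70}{-41 - 17} + 139 = - 10 \left(- \frac{27}{-58}\right) + 139 = - 10 \left(\left(-27\right) \left(- \frac{1}{58}\right)\right) + 139 = \left(-10\right) \frac{27}{58} + 139 = - \frac{135}{29} + 139 = \frac{3896}{29}$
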